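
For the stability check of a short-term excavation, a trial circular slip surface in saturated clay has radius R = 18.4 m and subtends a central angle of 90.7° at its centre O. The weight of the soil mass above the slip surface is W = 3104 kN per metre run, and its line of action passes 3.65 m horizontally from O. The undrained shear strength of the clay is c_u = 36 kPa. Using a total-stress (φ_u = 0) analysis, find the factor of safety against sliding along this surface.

FS = 1.70

Taking moments about the centre O, the resisting moment is provided by the undrained shear strength acting along the arc:
Arc length L_a = R·θ = 18.4·(90.7°·π/180) = 18.4·1.5830 = 29.13 m
M_R = c_u·L_a·R = 36·29.13·18.4 = 19294.0 kN·m/m
M_D = W·d = 3104·3.65 = 11329.6 kN·m/m
FS = M_R / M_D = 19294.0 / 11329.6 = 1.703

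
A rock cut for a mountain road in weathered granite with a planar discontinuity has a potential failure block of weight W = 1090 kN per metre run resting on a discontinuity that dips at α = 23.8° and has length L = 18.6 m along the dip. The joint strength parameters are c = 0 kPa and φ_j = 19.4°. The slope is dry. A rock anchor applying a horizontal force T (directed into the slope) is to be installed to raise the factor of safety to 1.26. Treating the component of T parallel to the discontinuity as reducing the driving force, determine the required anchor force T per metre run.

Resolving forces along and normal to the sliding plane, with the horizontal anchor force T adding T·sinα to the effective normal force and T·cosα acting up the plane against the driving force:
FS = [cL + (W cosα + T sinα) tanφ_j] / [W sinα − T cosα]
Without the anchor: N' = 997.3 kN/m, driving T_d = 439.9 kN/m, resisting R = 0·18.6 + 997.3·tan19.4° = 351.2 kN/m, FS = 0.80.
Setting FS = 1.26 and solving for T:
1.26·(439.9 − T cos23.8°) = 351.2 + T sin23.8°·tan19.4°
T·(sin23.8°·tan19.4° + 1.26·cos23.8°) = 1.26·439.9 − 351.2
T·(0.4035·0.3522 + 1.26·0.9150) = 554.2 − 351.2 = 203.0
T·1.2950 = 203.0
T = 156.8 kN/m

T = 157 kN/m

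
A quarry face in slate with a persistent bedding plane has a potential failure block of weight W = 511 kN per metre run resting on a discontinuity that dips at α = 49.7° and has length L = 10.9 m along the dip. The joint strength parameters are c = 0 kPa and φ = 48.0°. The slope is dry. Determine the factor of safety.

Resolving the block weight along and normal to the plane and applying the Mohr–Coulomb strength on the joint:
N' = W cosα = 511·cos49.7° = 330.5 kN/m
Driving force T = W sinα = 511·sin49.7° = 389.7 kN/m
Resisting force R = c·L + N'·tanφ = 0·10.9 + 330.5·tan48.0° = 0.0 + 367.1 = 367.1 kN/m
FS = R / T = 367.1 / 389.7 = 0.942

FS = 0.94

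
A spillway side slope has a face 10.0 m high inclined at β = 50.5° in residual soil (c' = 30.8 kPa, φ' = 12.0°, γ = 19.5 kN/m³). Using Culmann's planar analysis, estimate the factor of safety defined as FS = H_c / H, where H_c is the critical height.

FS = 2.19

H_c = (4c'/γ) · sinβ cosφ' / [1 − cos(β − φ')]
    = (4·30.8/19.5) · sin50.5°·cos12.0° / [1 − cos38.5°]
    = 6.318 · 0.7548 / 0.2174 = 21.94 m
FS = H_c / H = 21.94 / 10.0 = 2.194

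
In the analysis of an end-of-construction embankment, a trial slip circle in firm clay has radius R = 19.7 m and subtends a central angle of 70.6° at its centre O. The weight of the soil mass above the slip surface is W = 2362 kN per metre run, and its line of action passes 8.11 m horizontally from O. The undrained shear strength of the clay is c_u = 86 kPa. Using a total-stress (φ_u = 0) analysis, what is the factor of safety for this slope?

FS = 2.15

Taking moments about the centre O, the resisting moment is provided by the undrained shear strength acting along the arc:
Arc length L_a = R·θ = 19.7·(70.6°·π/180) = 19.7·1.2322 = 24.27 m
M_R = c_u·L_a·R = 86·24.27·19.7 = 41125.7 kN·m/m
M_D = W·d = 2362·8.11 = 19155.8 kN·m/m
FS = M_R / M_D = 41125.7 / 19155.8 = 2.147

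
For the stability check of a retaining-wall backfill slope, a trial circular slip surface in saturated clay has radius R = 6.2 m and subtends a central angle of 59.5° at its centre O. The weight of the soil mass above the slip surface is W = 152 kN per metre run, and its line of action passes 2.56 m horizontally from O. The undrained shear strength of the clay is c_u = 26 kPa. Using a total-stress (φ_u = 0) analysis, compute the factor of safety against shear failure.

FS = 2.67

Taking moments about the centre O, the resisting moment is provided by the undrained shear strength acting along the arc:
Arc length L_a = R·θ = 6.2·(59.5°·π/180) = 6.2·1.0385 = 6.44 m
M_R = c_u·L_a·R = 26·6.44·6.2 = 1037.9 kN·m/m
M_D = W·d = 152·2.56 = 389.1 kN·m/m
FS = M_R / M_D = 1037.9 / 389.1 = 2.667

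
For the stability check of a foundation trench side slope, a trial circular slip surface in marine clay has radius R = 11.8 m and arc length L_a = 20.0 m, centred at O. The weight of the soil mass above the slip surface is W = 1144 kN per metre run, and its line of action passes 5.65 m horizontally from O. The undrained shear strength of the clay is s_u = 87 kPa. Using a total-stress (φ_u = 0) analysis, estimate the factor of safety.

Taking moments about the centre O, the resisting moment is provided by the undrained shear strength acting along the arc:
M_R = s_u·L_a·R = 87·20.00·11.8 = 20532.0 kN·m/m
M_D = W·d = 1144·5.65 = 6463.6 kN·m/m
FS = M_R / M_D = 20532.0 / 6463.6 = 3.177

FS = 3.18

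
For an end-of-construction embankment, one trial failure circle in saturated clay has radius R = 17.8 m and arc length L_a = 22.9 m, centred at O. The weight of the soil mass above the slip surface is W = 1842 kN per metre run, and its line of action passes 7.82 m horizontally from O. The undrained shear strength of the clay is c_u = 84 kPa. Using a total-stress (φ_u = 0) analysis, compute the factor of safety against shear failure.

Taking moments about the centre O, the resisting moment is provided by the undrained shear strength acting along the arc:
M_R = c_u·L_a·R = 84·22.90·17.8 = 34240.1 kN·m/m
M_D = W·d = 1842·7.82 = 14404.4 kN·m/m
FS = M_R / M_D = 34240.1 / 14404.4 = 2.377

FS = 2.38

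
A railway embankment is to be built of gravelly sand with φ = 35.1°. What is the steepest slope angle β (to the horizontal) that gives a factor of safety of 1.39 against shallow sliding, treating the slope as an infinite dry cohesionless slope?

β = 26.8°

For an infinite dry cohesionless slope FS = tanφ/tanβ, so tanβ = tanφ / FS.
tanβ = tan35.1° / 1.39 = 0.7028 / 1.39 = 0.5056
β = arctan(0.5056) = 26.82°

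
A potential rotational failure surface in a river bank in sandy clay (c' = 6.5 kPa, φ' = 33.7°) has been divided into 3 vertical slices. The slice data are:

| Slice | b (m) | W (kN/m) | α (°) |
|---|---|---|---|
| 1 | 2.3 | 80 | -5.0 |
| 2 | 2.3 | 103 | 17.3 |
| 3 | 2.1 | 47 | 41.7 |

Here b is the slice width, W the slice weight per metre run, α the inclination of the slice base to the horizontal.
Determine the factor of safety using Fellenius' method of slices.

Ordinary method of slices: FS = Σ[c'·Δl_i + (W_i cosα_i)·tanφ'] / Σ W_i sinα_i, with Δl_i = b_i / cosα_i.
Slice 1: Δl = 2.3/cos(-5.0°) = 2.309 m; N'_1 = 80·cos(-5.0°) = 79.7; c'Δl = 15.01; W sinα = -7.0
Slice 2: Δl = 2.3/cos17.3° = 2.409 m; N'_2 = 103·cos17.3° = 98.3; c'Δl = 15.66; W sinα = 30.6
Slice 3: Δl = 2.1/cos41.7° = 2.813 m; N'_3 = 47·cos41.7° = 35.1; c'Δl = 18.28; W sinα = 31.3
Σc'Δl = 48.9 kN/m; ΣN' = 213.1 kN/m; ΣW sinα = 54.9 kN/m
Resisting = 48.9 + 213.1·tan33.7° = 48.9 + 142.1 = 191.1 kN/m
FS = 191.1 / 54.9 = 3.479

FS = 3.48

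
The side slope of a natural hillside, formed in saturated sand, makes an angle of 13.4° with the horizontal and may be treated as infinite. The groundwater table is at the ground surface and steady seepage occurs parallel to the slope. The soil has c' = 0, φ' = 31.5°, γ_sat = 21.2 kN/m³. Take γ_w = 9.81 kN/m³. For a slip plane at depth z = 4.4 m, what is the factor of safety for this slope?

With seepage parallel to the slope and the water table at the surface, the effective normal stress on the slip plane uses the buoyant unit weight γ' = γ_sat − γ_w while the driving shear stress uses γ_sat:
FS = [c' + γ' z cos²β tanφ'] / [γ_sat z sinβ cosβ]
(For c' = 0 this reduces to FS = (γ'/γ_sat)·tanφ'/tanβ.)
γ' = 21.2 − 9.81 = 11.39 kN/m³
Numerator = 0.0 + 11.39·4.4·cos²13.4°·tan31.5° = 0.0 + 11.39·4.4·0.9463·0.6128 = 29.062 kPa
Denominator = 21.2·4.4·sin13.4°·cos13.4° = 21.2·4.4·0.2317·0.9728 = 21.029 kPa
FS = 29.062 / 21.029 = 1.382

FS = 1.38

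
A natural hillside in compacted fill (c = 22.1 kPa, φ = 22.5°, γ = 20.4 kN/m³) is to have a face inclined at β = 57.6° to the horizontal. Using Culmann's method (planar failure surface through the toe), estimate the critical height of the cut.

H_c = 18.59 m

Culmann's analysis gives the critical failure plane at α_cr = (β + φ)/2 = (57.6 + 22.5)/2 = 40.0°, and the critical height
H_c = (4c/γ) · sinβ cosφ / [1 − cos(β − φ)]
    = (4·22.1/20.4) · sin57.6°·cos22.5° / [1 − cos(35.1°)]
    = 4.333 · 0.8443·0.9239 / [1 − 0.8181]
    = 4.333 · 0.7801 / 0.1819
    = 18.59 m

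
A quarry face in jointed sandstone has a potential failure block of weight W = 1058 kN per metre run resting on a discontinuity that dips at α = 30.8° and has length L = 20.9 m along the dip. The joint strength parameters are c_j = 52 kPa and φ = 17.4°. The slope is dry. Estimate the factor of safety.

Resolving the block weight along and normal to the plane and applying the Mohr–Coulomb strength on the joint:
N' = W cosα = 1058·cos30.8° = 908.8 kN/m
Driving force T = W sinα = 1058·sin30.8° = 541.7 kN/m
Resisting force R = c_j·L + N'·tanφ = 52·20.9 + 908.8·tan17.4° = 1086.8 + 284.8 = 1371.6 kN/m
FS = R / T = 1371.6 / 541.7 = 2.532

FS = 2.53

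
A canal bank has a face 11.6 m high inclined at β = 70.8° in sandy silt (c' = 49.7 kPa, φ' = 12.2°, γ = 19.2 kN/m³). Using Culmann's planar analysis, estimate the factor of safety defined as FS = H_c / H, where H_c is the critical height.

H_c = (4c'/γ) · sinβ cosφ' / [1 − cos(β − φ')]
    = (4·49.7/19.2) · sin70.8°·cos12.2° / [1 − cos58.6°]
    = 10.354 · 0.9230 / 0.4790 = 19.95 m
FS = H_c / H = 19.95 / 11.6 = 1.720

FS = 1.72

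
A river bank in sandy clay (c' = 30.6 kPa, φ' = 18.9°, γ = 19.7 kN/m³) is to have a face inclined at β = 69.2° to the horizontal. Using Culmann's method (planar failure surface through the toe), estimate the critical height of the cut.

Culmann's analysis gives the critical failure plane at α_cr = (β + φ')/2 = (69.2 + 18.9)/2 = 44.0°, and the critical height
H_c = (4c'/γ) · sinβ cosφ' / [1 − cos(β − φ')]
    = (4·30.6/19.7) · sin69.2°·cos18.9° / [1 − cos(50.3°)]
    = 6.213 · 0.9348·0.9461 / [1 − 0.6388]
    = 6.213 · 0.8844 / 0.3612
    = 15.21 m

H_c = 15.21 m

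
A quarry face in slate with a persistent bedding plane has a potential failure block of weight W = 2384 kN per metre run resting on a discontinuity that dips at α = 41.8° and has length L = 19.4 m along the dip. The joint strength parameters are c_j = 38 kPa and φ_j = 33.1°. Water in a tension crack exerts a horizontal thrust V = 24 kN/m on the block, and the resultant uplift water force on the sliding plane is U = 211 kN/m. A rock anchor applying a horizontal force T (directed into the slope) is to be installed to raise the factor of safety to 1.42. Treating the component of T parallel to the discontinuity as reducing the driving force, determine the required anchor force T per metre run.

T = 358 kN/m

Resolving forces along and normal to the sliding plane, with the horizontal anchor force T adding T·sinα to the effective normal force and T·cosα acting up the plane against the driving force:
FS = [c_jL + (W cosα − U − V sinα + T sinα) tanφ_j] / [W sinα + V cosα − T cosα]
Without the anchor: N' = 1550.2 kN/m, driving T_d = 1606.9 kN/m, resisting R = 38·19.4 + 1550.2·tan33.1° = 1747.8 kN/m, FS = 1.09.
Setting FS = 1.42 and solving for T:
1.42·(1606.9 − T cos41.8°) = 1747.8 + T sin41.8°·tan33.1°
T·(sin41.8°·tan33.1° + 1.42·cos41.8°) = 1.42·1606.9 − 1747.8
T·(0.6665·0.6519 + 1.42·0.7455) = 2281.8 − 1747.8 = 534.0
T·1.4931 = 534.0
T = 357.7 kN/m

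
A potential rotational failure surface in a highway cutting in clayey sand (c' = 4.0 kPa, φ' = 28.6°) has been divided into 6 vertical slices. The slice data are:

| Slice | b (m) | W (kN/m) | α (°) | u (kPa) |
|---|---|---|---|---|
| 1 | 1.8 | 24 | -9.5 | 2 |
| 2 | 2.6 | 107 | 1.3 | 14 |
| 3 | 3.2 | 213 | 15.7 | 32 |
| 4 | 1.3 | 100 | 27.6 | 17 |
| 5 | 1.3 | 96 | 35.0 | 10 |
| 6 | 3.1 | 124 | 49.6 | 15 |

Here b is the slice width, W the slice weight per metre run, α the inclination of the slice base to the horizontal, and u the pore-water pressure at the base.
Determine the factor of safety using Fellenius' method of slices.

FS = 0.95

Ordinary method of slices: FS = Σ[c'·Δl_i + (W_i cosα_i − u_i·Δl_i)·tanφ'] / Σ W_i sinα_i, with Δl_i = b_i / cosα_i.
Slice 1: Δl = 1.8/cos(-9.5°) = 1.825 m; N'_1 = 24·cos(-9.5°) − 2·1.825 = 20.0; c'Δl = 7.30; W sinα = -4.0
Slice 2: Δl = 2.6/cos1.3° = 2.601 m; N'_2 = 107·cos1.3° − 14·2.601 = 70.6; c'Δl = 10.40; W sinα = 2.4
Slice 3: Δl = 3.2/cos15.7° = 3.324 m; N'_3 = 213·cos15.7° − 32·3.324 = 98.7; c'Δl = 13.30; W sinα = 57.6
Slice 4: Δl = 1.3/cos27.6° = 1.467 m; N'_4 = 100·cos27.6° − 17·1.467 = 63.7; c'Δl = 5.87; W sinα = 46.3
Slice 5: Δl = 1.3/cos35.0° = 1.587 m; N'_5 = 96·cos35.0° − 10·1.587 = 62.8; c'Δl = 6.35; W sinα = 55.1
Slice 6: Δl = 3.1/cos49.6° = 4.783 m; N'_6 = 124·cos49.6° − 15·4.783 = 8.6; c'Δl = 19.13; W sinα = 94.4
Σc'Δl = 62.3 kN/m; ΣN' = 324.3 kN/m; ΣW sinα = 251.9 kN/m
Resisting = 62.3 + 324.3·tan28.6° = 62.3 + 176.8 = 239.2 kN/m
FS = 239.2 / 251.9 = 0.949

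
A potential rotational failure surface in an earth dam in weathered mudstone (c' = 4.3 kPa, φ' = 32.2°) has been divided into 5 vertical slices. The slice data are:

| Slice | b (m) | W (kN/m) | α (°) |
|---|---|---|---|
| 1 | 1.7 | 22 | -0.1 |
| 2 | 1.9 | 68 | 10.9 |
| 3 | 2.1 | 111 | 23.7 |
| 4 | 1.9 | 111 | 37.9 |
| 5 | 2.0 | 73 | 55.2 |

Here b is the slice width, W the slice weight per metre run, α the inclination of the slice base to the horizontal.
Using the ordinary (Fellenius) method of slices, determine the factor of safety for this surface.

FS = 1.36

Ordinary method of slices: FS = Σ[c'·Δl_i + (W_i cosα_i)·tanφ'] / Σ W_i sinα_i, with Δl_i = b_i / cosα_i.
Slice 1: Δl = 1.7/cos(-0.1°) = 1.700 m; N'_1 = 22·cos(-0.1°) = 22.0; c'Δl = 7.31; W sinα = -0.0
Slice 2: Δl = 1.9/cos10.9° = 1.935 m; N'_2 = 68·cos10.9° = 66.8; c'Δl = 8.32; W sinα = 12.9
Slice 3: Δl = 2.1/cos23.7° = 2.293 m; N'_3 = 111·cos23.7° = 101.6; c'Δl = 9.86; W sinα = 44.6
Slice 4: Δl = 1.9/cos37.9° = 2.408 m; N'_4 = 111·cos37.9° = 87.6; c'Δl = 10.35; W sinα = 68.2
Slice 5: Δl = 2.0/cos55.2° = 3.504 m; N'_5 = 73·cos55.2° = 41.7; c'Δl = 15.07; W sinα = 59.9
Σc'Δl = 50.9 kN/m; ΣN' = 319.7 kN/m; ΣW sinα = 185.6 kN/m
Resisting = 50.9 + 319.7·tan32.2° = 50.9 + 201.3 = 252.2 kN/m
FS = 252.2 / 185.6 = 1.359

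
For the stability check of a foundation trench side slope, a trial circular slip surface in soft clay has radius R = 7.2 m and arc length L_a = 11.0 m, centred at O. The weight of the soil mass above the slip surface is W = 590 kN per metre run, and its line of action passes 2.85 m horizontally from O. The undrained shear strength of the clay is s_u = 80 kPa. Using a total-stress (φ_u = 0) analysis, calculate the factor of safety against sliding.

FS = 3.77

Taking moments about the centre O, the resisting moment is provided by the undrained shear strength acting along the arc:
M_R = s_u·L_a·R = 80·11.00·7.2 = 6336.0 kN·m/m
M_D = W·d = 590·2.85 = 1681.5 kN·m/m
FS = M_R / M_D = 6336.0 / 1681.5 = 3.768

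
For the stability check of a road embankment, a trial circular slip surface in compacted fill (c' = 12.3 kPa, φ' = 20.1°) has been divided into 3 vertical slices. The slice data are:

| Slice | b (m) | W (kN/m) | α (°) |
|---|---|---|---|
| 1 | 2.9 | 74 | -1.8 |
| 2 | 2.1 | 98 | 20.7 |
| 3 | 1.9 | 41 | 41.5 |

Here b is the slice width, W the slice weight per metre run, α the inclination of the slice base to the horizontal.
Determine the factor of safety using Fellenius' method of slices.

Ordinary method of slices: FS = Σ[c'·Δl_i + (W_i cosα_i)·tanφ'] / Σ W_i sinα_i, with Δl_i = b_i / cosα_i.
Slice 1: Δl = 2.9/cos(-1.8°) = 2.901 m; N'_1 = 74·cos(-1.8°) = 74.0; c'Δl = 35.69; W sinα = -2.3
Slice 2: Δl = 2.1/cos20.7° = 2.245 m; N'_2 = 98·cos20.7° = 91.7; c'Δl = 27.61; W sinα = 34.6
Slice 3: Δl = 1.9/cos41.5° = 2.537 m; N'_3 = 41·cos41.5° = 30.7; c'Δl = 31.20; W sinα = 27.2
Σc'Δl = 94.5 kN/m; ΣN' = 196.3 kN/m; ΣW sinα = 59.5 kN/m
Resisting = 94.5 + 196.3·tan20.1° = 94.5 + 71.9 = 166.4 kN/m
FS = 166.4 / 59.5 = 2.797

FS = 2.80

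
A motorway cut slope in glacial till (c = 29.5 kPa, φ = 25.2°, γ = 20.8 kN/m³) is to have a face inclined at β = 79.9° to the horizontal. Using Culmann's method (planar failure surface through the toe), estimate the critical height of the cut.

Culmann's analysis gives the critical failure plane at α_cr = (β + φ)/2 = (79.9 + 25.2)/2 = 52.6°, and the critical height
H_c = (4c/γ) · sinβ cosφ / [1 − cos(β − φ)]
    = (4·29.5/20.8) · sin79.9°·cos25.2° / [1 − cos(54.7°)]
    = 5.673 · 0.9845·0.9048 / [1 − 0.5779]
    = 5.673 · 0.8908 / 0.4221
    = 11.97 m

H_c = 11.97 m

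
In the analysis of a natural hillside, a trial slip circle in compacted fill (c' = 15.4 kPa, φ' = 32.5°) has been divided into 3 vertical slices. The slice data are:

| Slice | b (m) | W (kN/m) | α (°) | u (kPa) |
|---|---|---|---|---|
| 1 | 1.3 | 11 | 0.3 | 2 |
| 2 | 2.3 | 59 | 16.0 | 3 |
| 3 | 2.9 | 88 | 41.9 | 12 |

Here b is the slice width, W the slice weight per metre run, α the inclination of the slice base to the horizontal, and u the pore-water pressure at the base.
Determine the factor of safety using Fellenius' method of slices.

Ordinary method of slices: FS = Σ[c'·Δl_i + (W_i cosα_i − u_i·Δl_i)·tanφ'] / Σ W_i sinα_i, with Δl_i = b_i / cosα_i.
Slice 1: Δl = 1.3/cos0.3° = 1.300 m; N'_1 = 11·cos0.3° − 2·1.300 = 8.4; c'Δl = 20.02; W sinα = 0.1
Slice 2: Δl = 2.3/cos16.0° = 2.393 m; N'_2 = 59·cos16.0° − 3·2.393 = 49.5; c'Δl = 36.85; W sinα = 16.3
Slice 3: Δl = 2.9/cos41.9° = 3.896 m; N'_3 = 88·cos41.9° − 12·3.896 = 18.7; c'Δl = 60.00; W sinα = 58.8
Σc'Δl = 116.9 kN/m; ΣN' = 76.7 kN/m; ΣW sinα = 75.1 kN/m
Resisting = 116.9 + 76.7·tan32.5° = 116.9 + 48.9 = 165.7 kN/m
FS = 165.7 / 75.1 = 2.207

FS = 2.21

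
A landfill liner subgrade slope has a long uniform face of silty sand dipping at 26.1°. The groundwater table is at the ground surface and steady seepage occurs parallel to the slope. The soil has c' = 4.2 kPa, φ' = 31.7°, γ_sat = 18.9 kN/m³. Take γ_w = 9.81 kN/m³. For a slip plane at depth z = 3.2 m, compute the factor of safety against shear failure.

With seepage parallel to the slope and the water table at the surface, the effective normal stress on the slip plane uses the buoyant unit weight γ' = γ_sat − γ_w while the driving shear stress uses γ_sat:
FS = [c' + γ' z cos²β tanφ'] / [γ_sat z sinβ cosβ]
γ' = 18.9 − 9.81 = 9.09 kN/m³
Numerator = 4.2 + 9.09·3.2·cos²26.1°·tan31.7° = 4.2 + 9.09·3.2·0.8065·0.6176 = 18.688 kPa
Denominator = 18.9·3.2·sin26.1°·cos26.1° = 18.9·3.2·0.4399·0.8980 = 23.894 kPa
FS = 18.688 / 23.894 = 0.782

FS = 0.78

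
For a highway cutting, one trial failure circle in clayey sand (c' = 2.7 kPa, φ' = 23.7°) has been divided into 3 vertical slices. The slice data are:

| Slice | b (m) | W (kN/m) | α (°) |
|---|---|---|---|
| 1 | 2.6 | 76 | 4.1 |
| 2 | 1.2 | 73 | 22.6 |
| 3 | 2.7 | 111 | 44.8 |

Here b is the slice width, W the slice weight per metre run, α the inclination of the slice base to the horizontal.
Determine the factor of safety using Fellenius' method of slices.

FS = 1.06

Ordinary method of slices: FS = Σ[c'·Δl_i + (W_i cosα_i)·tanφ'] / Σ W_i sinα_i, with Δl_i = b_i / cosα_i.
Slice 1: Δl = 2.6/cos4.1° = 2.607 m; N'_1 = 76·cos4.1° = 75.8; c'Δl = 7.04; W sinα = 5.4
Slice 2: Δl = 1.2/cos22.6° = 1.300 m; N'_2 = 73·cos22.6° = 67.4; c'Δl = 3.51; W sinα = 28.1
Slice 3: Δl = 2.7/cos44.8° = 3.805 m; N'_3 = 111·cos44.8° = 78.8; c'Δl = 10.27; W sinα = 78.2
Σc'Δl = 20.8 kN/m; ΣN' = 222.0 kN/m; ΣW sinα = 111.7 kN/m
Resisting = 20.8 + 222.0·tan23.7° = 20.8 + 97.4 = 118.3 kN/m
FS = 118.3 / 111.7 = 1.059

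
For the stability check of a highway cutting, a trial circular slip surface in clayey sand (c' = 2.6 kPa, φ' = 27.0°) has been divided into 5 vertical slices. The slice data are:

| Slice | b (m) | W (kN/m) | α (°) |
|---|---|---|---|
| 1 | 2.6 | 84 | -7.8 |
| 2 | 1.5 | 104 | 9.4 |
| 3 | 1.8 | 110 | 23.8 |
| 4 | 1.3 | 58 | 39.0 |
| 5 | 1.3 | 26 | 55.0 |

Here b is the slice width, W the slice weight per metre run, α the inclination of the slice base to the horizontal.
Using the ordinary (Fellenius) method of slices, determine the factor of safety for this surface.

Ordinary method of slices: FS = Σ[c'·Δl_i + (W_i cosα_i)·tanφ'] / Σ W_i sinα_i, with Δl_i = b_i / cosα_i.
Slice 1: Δl = 2.6/cos(-7.8°) = 2.624 m; N'_1 = 84·cos(-7.8°) = 83.2; c'Δl = 6.82; W sinα = -11.4
Slice 2: Δl = 1.5/cos9.4° = 1.520 m; N'_2 = 104·cos9.4° = 102.6; c'Δl = 3.95; W sinα = 17.0
Slice 3: Δl = 1.8/cos23.8° = 1.967 m; N'_3 = 110·cos23.8° = 100.6; c'Δl = 5.11; W sinα = 44.4
Slice 4: Δl = 1.3/cos39.0° = 1.673 m; N'_4 = 58·cos39.0° = 45.1; c'Δl = 4.35; W sinα = 36.5
Slice 5: Δl = 1.3/cos55.0° = 2.266 m; N'_5 = 26·cos55.0° = 14.9; c'Δl = 5.89; W sinα = 21.3
Σc'Δl = 26.1 kN/m; ΣN' = 346.5 kN/m; ΣW sinα = 107.8 kN/m
Resisting = 26.1 + 346.5·tan27.0° = 26.1 + 176.5 = 202.7 kN/m
FS = 202.7 / 107.8 = 1.880

FS = 1.88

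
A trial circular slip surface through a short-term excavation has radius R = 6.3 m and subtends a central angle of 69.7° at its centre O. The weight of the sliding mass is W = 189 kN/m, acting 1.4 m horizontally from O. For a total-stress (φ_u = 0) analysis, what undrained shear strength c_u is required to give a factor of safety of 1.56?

c_u = 8.5 kPa

FS = c_u·L_a·R / (W·d), so c_u = FS·W·d / (L_a·R).
Arc length L_a = R·θ = 6.3·(69.7°·π/180) = 6.3·1.2165 = 7.66 m
c_u = 1.56·189·1.4 / (7.66·6.3) = 412.8 / 48.28 = 8.55 kPa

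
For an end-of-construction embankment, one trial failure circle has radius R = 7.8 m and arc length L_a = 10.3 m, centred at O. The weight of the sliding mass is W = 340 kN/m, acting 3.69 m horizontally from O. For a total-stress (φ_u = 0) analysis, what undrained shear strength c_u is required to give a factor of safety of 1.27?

c_u = 19.8 kPa

FS = c_u·L_a·R / (W·d), so c_u = FS·W·d / (L_a·R).
c_u = 1.27·340·3.69 / (10.30·7.8) = 1593.3 / 80.34 = 19.83 kPa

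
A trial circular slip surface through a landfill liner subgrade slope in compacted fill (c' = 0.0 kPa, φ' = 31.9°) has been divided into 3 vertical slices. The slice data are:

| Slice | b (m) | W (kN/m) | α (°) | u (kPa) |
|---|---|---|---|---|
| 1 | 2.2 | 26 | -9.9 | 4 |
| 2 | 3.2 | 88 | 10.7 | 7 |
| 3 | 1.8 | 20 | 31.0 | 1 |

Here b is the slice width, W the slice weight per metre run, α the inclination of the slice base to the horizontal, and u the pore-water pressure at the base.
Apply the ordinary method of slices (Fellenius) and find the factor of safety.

FS = 2.68

Ordinary method of slices: FS = Σ[c'·Δl_i + (W_i cosα_i − u_i·Δl_i)·tanφ'] / Σ W_i sinα_i, with Δl_i = b_i / cosα_i.
Slice 1: Δl = 2.2/cos(-9.9°) = 2.233 m; N'_1 = 26·cos(-9.9°) − 4·2.233 = 16.7; c'Δl = 0.00; W sinα = -4.5
Slice 2: Δl = 3.2/cos10.7° = 3.257 m; N'_2 = 88·cos10.7° − 7·3.257 = 63.7; c'Δl = 0.00; W sinα = 16.3
Slice 3: Δl = 1.8/cos31.0° = 2.100 m; N'_3 = 20·cos31.0° − 1·2.100 = 15.0; c'Δl = 0.00; W sinα = 10.3
Σc'Δl = 0.0 kN/m; ΣN' = 95.4 kN/m; ΣW sinα = 22.2 kN/m
Resisting = 0.0 + 95.4·tan31.9° = 0.0 + 59.4 = 59.4 kN/m
FS = 59.4 / 22.2 = 2.678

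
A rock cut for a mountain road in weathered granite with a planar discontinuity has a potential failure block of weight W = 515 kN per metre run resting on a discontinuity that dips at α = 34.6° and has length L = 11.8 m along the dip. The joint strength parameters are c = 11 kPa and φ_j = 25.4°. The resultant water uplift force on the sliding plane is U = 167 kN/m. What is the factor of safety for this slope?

FS = 0.86

Resolving the block weight along and normal to the plane and applying the Mohr–Coulomb strength on the joint:
N' = W cosα − U = 515·cos34.6° − 167 = 256.9 kN/m
Driving force T = W sinα = 515·sin34.6° = 292.4 kN/m
Resisting force R = c·L + N'·tanφ_j = 11·11.8 + 256.9·tan25.4° = 129.8 + 122.0 = 251.8 kN/m
FS = R / T = 251.8 / 292.4 = 0.861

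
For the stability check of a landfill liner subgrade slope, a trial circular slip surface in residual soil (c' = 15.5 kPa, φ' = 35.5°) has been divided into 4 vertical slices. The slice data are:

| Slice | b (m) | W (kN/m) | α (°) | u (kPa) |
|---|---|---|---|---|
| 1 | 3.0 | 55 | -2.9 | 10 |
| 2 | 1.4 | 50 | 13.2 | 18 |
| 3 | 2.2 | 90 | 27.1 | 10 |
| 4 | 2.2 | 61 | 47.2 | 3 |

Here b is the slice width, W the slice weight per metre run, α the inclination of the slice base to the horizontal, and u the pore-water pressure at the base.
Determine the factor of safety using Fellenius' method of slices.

FS = 2.69

Ordinary method of slices: FS = Σ[c'·Δl_i + (W_i cosα_i − u_i·Δl_i)·tanφ'] / Σ W_i sinα_i, with Δl_i = b_i / cosα_i.
Slice 1: Δl = 3.0/cos(-2.9°) = 3.004 m; N'_1 = 55·cos(-2.9°) − 10·3.004 = 24.9; c'Δl = 46.56; W sinα = -2.8
Slice 2: Δl = 1.4/cos13.2° = 1.438 m; N'_2 = 50·cos13.2° − 18·1.438 = 22.8; c'Δl = 22.29; W sinα = 11.4
Slice 3: Δl = 2.2/cos27.1° = 2.471 m; N'_3 = 90·cos27.1° − 10·2.471 = 55.4; c'Δl = 38.31; W sinα = 41.0
Slice 4: Δl = 2.2/cos47.2° = 3.238 m; N'_4 = 61·cos47.2° − 3·3.238 = 31.7; c'Δl = 50.19; W sinα = 44.8
Σc'Δl = 157.3 kN/m; ΣN' = 134.8 kN/m; ΣW sinα = 94.4 kN/m
Resisting = 157.3 + 134.8·tan35.5° = 157.3 + 96.2 = 253.5 kN/m
FS = 253.5 / 94.4 = 2.686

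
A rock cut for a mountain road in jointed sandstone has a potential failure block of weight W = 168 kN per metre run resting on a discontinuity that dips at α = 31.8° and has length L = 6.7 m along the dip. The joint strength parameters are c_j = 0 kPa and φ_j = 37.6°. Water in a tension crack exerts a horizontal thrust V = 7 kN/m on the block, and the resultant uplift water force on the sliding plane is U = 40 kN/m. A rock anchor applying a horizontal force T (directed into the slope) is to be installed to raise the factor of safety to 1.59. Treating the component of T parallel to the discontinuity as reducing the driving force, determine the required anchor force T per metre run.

T = 42 kN/m

Resolving forces along and normal to the sliding plane, with the horizontal anchor force T adding T·sinα to the effective normal force and T·cosα acting up the plane against the driving force:
FS = [c_jL + (W cosα − U − V sinα + T sinα) tanφ_j] / [W sinα + V cosα − T cosα]
Without the anchor: N' = 99.1 kN/m, driving T_d = 94.5 kN/m, resisting R = 0·6.7 + 99.1·tan37.6° = 76.3 kN/m, FS = 0.81.
Setting FS = 1.59 and solving for T:
1.59·(94.5 − T cos31.8°) = 76.3 + T sin31.8°·tan37.6°
T·(sin31.8°·tan37.6° + 1.59·cos31.8°) = 1.59·94.5 − 76.3
T·(0.5270·0.7701 + 1.59·0.8499) = 150.2 − 76.3 = 73.9
T·1.7571 = 73.9
T = 42.1 kN/m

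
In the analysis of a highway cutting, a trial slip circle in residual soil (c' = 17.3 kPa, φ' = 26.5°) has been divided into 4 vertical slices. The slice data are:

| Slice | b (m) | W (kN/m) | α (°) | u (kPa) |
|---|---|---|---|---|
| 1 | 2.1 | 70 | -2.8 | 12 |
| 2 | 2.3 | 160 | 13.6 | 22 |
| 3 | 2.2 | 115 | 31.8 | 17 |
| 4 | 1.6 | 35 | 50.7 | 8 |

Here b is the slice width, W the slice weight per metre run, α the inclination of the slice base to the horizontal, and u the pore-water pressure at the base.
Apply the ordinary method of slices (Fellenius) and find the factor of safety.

Ordinary method of slices: FS = Σ[c'·Δl_i + (W_i cosα_i − u_i·Δl_i)·tanφ'] / Σ W_i sinα_i, with Δl_i = b_i / cosα_i.
Slice 1: Δl = 2.1/cos(-2.8°) = 2.103 m; N'_1 = 70·cos(-2.8°) − 12·2.103 = 44.7; c'Δl = 36.37; W sinα = -3.4
Slice 2: Δl = 2.3/cos13.6° = 2.366 m; N'_2 = 160·cos13.6° − 22·2.366 = 103.5; c'Δl = 40.94; W sinα = 37.6
Slice 3: Δl = 2.2/cos31.8° = 2.589 m; N'_3 = 115·cos31.8° − 17·2.589 = 53.7; c'Δl = 44.78; W sinα = 60.6
Slice 4: Δl = 1.6/cos50.7° = 2.526 m; N'_4 = 35·cos50.7° − 8·2.526 = 2.0; c'Δl = 43.70; W sinα = 27.1
Σc'Δl = 165.8 kN/m; ΣN' = 203.8 kN/m; ΣW sinα = 121.9 kN/m
Resisting = 165.8 + 203.8·tan26.5° = 165.8 + 101.6 = 267.4 kN/m
FS = 267.4 / 121.9 = 2.194

FS = 2.19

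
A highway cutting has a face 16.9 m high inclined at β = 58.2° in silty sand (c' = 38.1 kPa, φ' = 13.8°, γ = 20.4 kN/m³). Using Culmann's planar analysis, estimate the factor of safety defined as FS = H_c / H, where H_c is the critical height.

H_c = (4c'/γ) · sinβ cosφ' / [1 − cos(β − φ')]
    = (4·38.1/20.4) · sin58.2°·cos13.8° / [1 − cos44.4°]
    = 7.471 · 0.8254 / 0.2855 = 21.59 m
FS = H_c / H = 21.59 / 16.9 = 1.278

FS = 1.28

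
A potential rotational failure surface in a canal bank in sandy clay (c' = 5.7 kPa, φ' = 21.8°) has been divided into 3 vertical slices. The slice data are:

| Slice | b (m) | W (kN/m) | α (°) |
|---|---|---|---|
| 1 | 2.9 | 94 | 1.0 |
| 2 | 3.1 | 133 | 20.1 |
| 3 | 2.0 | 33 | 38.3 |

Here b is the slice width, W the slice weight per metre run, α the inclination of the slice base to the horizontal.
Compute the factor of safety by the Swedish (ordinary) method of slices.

Ordinary method of slices: FS = Σ[c'·Δl_i + (W_i cosα_i)·tanφ'] / Σ W_i sinα_i, with Δl_i = b_i / cosα_i.
Slice 1: Δl = 2.9/cos1.0° = 2.900 m; N'_1 = 94·cos1.0° = 94.0; c'Δl = 16.53; W sinα = 1.6
Slice 2: Δl = 3.1/cos20.1° = 3.301 m; N'_2 = 133·cos20.1° = 124.9; c'Δl = 18.82; W sinα = 45.7
Slice 3: Δl = 2.0/cos38.3° = 2.548 m; N'_3 = 33·cos38.3° = 25.9; c'Δl = 14.53; W sinα = 20.5
Σc'Δl = 49.9 kN/m; ΣN' = 244.8 kN/m; ΣW sinα = 67.8 kN/m
Resisting = 49.9 + 244.8·tan21.8° = 49.9 + 97.9 = 147.8 kN/m
FS = 147.8 / 67.8 = 2.180

FS = 2.18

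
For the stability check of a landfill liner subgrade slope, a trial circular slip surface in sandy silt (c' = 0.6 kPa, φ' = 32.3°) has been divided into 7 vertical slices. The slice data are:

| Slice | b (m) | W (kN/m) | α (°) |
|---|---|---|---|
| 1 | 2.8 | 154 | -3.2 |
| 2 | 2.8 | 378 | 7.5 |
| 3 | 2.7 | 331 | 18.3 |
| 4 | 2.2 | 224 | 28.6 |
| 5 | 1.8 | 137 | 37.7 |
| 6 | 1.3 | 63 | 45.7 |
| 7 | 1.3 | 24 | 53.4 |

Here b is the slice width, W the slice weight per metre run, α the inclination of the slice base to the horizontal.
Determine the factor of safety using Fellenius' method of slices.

FS = 1.93

Ordinary method of slices: FS = Σ[c'·Δl_i + (W_i cosα_i)·tanφ'] / Σ W_i sinα_i, with Δl_i = b_i / cosα_i.
Slice 1: Δl = 2.8/cos(-3.2°) = 2.804 m; N'_1 = 154·cos(-3.2°) = 153.8; c'Δl = 1.68; W sinα = -8.6
Slice 2: Δl = 2.8/cos7.5° = 2.824 m; N'_2 = 378·cos7.5° = 374.8; c'Δl = 1.69; W sinα = 49.3
Slice 3: Δl = 2.7/cos18.3° = 2.844 m; N'_3 = 331·cos18.3° = 314.3; c'Δl = 1.71; W sinα = 103.9
Slice 4: Δl = 2.2/cos28.6° = 2.506 m; N'_4 = 224·cos28.6° = 196.7; c'Δl = 1.50; W sinα = 107.2
Slice 5: Δl = 1.8/cos37.7° = 2.275 m; N'_5 = 137·cos37.7° = 108.4; c'Δl = 1.36; W sinα = 83.8
Slice 6: Δl = 1.3/cos45.7° = 1.861 m; N'_6 = 63·cos45.7° = 44.0; c'Δl = 1.12; W sinα = 45.1
Slice 7: Δl = 1.3/cos53.4° = 2.180 m; N'_7 = 24·cos53.4° = 14.3; c'Δl = 1.31; W sinα = 19.3
Σc'Δl = 10.4 kN/m; ΣN' = 1206.2 kN/m; ΣW sinα = 400.0 kN/m
Resisting = 10.4 + 1206.2·tan32.3° = 10.4 + 762.5 = 772.9 kN/m
FS = 772.9 / 400.0 = 1.932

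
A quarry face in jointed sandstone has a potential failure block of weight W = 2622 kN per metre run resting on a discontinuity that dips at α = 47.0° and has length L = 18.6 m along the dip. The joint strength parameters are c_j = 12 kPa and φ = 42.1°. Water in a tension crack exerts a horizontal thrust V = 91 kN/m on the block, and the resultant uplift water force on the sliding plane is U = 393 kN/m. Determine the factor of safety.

Resolving the block weight along and normal to the plane and applying the Mohr–Coulomb strength on the joint:
N' = W cosα − U − V sinα = 2622·cos47.0° − 393 − 91·sin47.0° = 1328.6 kN/m
Driving force T = W sinα + V cosα = 2622·sin47.0° + 91·cos47.0° = 1979.7 kN/m
Resisting force R = c_j·L + N'·tanφ = 12·18.6 + 1328.6·tan42.1° = 223.2 + 1200.5 = 1423.7 kN/m
FS = R / T = 1423.7 / 1979.7 = 0.719

FS = 0.72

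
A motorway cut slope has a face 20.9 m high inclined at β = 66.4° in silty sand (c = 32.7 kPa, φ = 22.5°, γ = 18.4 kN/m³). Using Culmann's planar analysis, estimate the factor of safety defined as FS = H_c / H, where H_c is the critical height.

FS = 1.03

H_c = (4c/γ) · sinβ cosφ / [1 − cos(β − φ)]
    = (4·32.7/18.4) · sin66.4°·cos22.5° / [1 − cos43.9°]
    = 7.109 · 0.8466 / 0.2794 = 21.54 m
FS = H_c / H = 21.54 / 20.9 = 1.030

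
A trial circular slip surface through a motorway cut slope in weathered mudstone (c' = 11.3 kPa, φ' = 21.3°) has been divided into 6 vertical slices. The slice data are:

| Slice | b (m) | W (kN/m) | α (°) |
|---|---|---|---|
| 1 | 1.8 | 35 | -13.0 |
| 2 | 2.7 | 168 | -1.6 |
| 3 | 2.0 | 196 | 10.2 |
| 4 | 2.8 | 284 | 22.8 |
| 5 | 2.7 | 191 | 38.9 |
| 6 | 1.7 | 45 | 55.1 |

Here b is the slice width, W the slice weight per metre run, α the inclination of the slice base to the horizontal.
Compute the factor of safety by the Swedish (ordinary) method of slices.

Ordinary method of slices: FS = Σ[c'·Δl_i + (W_i cosα_i)·tanφ'] / Σ W_i sinα_i, with Δl_i = b_i / cosα_i.
Slice 1: Δl = 1.8/cos(-13.0°) = 1.847 m; N'_1 = 35·cos(-13.0°) = 34.1; c'Δl = 20.88; W sinα = -7.9
Slice 2: Δl = 2.7/cos(-1.6°) = 2.701 m; N'_2 = 168·cos(-1.6°) = 167.9; c'Δl = 30.52; W sinα = -4.7
Slice 3: Δl = 2.0/cos10.2° = 2.032 m; N'_3 = 196·cos10.2° = 192.9; c'Δl = 22.96; W sinα = 34.7
Slice 4: Δl = 2.8/cos22.8° = 3.037 m; N'_4 = 284·cos22.8° = 261.8; c'Δl = 34.32; W sinα = 110.1
Slice 5: Δl = 2.7/cos38.9° = 3.469 m; N'_5 = 191·cos38.9° = 148.6; c'Δl = 39.20; W sinα = 119.9
Slice 6: Δl = 1.7/cos55.1° = 2.971 m; N'_6 = 45·cos55.1° = 25.7; c'Δl = 33.58; W sinα = 36.9
Σc'Δl = 181.5 kN/m; ΣN' = 831.1 kN/m; ΣW sinα = 289.0 kN/m
Resisting = 181.5 + 831.1·tan21.3° = 181.5 + 324.0 = 505.5 kN/m
FS = 505.5 / 289.0 = 1.749

FS = 1.75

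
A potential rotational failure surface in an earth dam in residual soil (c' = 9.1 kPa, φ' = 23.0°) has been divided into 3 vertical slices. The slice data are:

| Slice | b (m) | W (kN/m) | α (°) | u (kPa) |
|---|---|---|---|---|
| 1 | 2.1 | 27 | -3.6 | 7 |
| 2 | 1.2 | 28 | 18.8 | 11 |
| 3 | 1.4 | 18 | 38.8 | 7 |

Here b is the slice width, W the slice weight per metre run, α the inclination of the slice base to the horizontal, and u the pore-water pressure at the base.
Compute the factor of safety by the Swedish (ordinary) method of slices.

FS = 3.13

Ordinary method of slices: FS = Σ[c'·Δl_i + (W_i cosα_i − u_i·Δl_i)·tanφ'] / Σ W_i sinα_i, with Δl_i = b_i / cosα_i.
Slice 1: Δl = 2.1/cos(-3.6°) = 2.104 m; N'_1 = 27·cos(-3.6°) − 7·2.104 = 12.2; c'Δl = 19.15; W sinα = -1.7
Slice 2: Δl = 1.2/cos18.8° = 1.268 m; N'_2 = 28·cos18.8° − 11·1.268 = 12.6; c'Δl = 11.54; W sinα = 9.0
Slice 3: Δl = 1.4/cos38.8° = 1.796 m; N'_3 = 18·cos38.8° − 7·1.796 = 1.5; c'Δl = 16.35; W sinα = 11.3
Σc'Δl = 47.0 kN/m; ΣN' = 26.2 kN/m; ΣW sinα = 18.6 kN/m
Resisting = 47.0 + 26.2·tan23.0° = 47.0 + 11.1 = 58.2 kN/m
FS = 58.2 / 18.6 = 3.126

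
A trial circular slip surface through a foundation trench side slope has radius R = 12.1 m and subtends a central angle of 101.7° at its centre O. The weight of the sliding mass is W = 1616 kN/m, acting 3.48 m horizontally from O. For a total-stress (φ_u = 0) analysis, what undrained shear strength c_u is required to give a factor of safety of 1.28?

c_u = 27.7 kPa

FS = c_u·L_a·R / (W·d), so c_u = FS·W·d / (L_a·R).
Arc length L_a = R·θ = 12.1·(101.7°·π/180) = 12.1·1.7750 = 21.48 m
c_u = 1.28·1616·3.48 / (21.48·12.1) = 7198.3 / 259.88 = 27.70 kPa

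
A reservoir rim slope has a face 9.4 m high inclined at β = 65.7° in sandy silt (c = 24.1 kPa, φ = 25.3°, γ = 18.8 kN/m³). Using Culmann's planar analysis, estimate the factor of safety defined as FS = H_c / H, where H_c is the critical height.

FS = 1.88

H_c = (4c/γ) · sinβ cosφ / [1 − cos(β − φ)]
    = (4·24.1/18.8) · sin65.7°·cos25.3° / [1 − cos40.4°]
    = 5.128 · 0.8240 / 0.2385 = 17.72 m
FS = H_c / H = 17.72 / 9.4 = 1.885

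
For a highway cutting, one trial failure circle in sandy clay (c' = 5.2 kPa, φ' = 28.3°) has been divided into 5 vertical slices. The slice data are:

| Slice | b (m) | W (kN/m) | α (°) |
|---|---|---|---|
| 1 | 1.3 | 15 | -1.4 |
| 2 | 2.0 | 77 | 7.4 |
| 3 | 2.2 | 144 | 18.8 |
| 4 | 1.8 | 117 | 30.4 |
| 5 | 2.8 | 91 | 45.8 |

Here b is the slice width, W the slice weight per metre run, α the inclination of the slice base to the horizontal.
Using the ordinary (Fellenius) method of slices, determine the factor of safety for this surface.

FS = 1.51

Ordinary method of slices: FS = Σ[c'·Δl_i + (W_i cosα_i)·tanφ'] / Σ W_i sinα_i, with Δl_i = b_i / cosα_i.
Slice 1: Δl = 1.3/cos(-1.4°) = 1.300 m; N'_1 = 15·cos(-1.4°) = 15.0; c'Δl = 6.76; W sinα = -0.4
Slice 2: Δl = 2.0/cos7.4° = 2.017 m; N'_2 = 77·cos7.4° = 76.4; c'Δl = 10.49; W sinα = 9.9
Slice 3: Δl = 2.2/cos18.8° = 2.324 m; N'_3 = 144·cos18.8° = 136.3; c'Δl = 12.08; W sinα = 46.4
Slice 4: Δl = 1.8/cos30.4° = 2.087 m; N'_4 = 117·cos30.4° = 100.9; c'Δl = 10.85; W sinα = 59.2
Slice 5: Δl = 2.8/cos45.8° = 4.016 m; N'_5 = 91·cos45.8° = 63.4; c'Δl = 20.88; W sinα = 65.2
Σc'Δl = 61.1 kN/m; ΣN' = 392.0 kN/m; ΣW sinα = 180.4 kN/m
Resisting = 61.1 + 392.0·tan28.3° = 61.1 + 211.1 = 272.2 kN/m
FS = 272.2 / 180.4 = 1.509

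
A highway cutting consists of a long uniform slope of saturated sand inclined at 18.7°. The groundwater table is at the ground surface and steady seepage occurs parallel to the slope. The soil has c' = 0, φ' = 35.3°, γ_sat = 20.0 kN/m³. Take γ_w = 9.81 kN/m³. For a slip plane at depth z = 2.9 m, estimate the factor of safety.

With seepage parallel to the slope and the water table at the surface, the effective normal stress on the slip plane uses the buoyant unit weight γ' = γ_sat − γ_w while the driving shear stress uses γ_sat:
FS = [c' + γ' z cos²β tanφ'] / [γ_sat z sinβ cosβ]
(For c' = 0 this reduces to FS = (γ'/γ_sat)·tanφ'/tanβ.)
γ' = 20.0 − 9.81 = 10.19 kN/m³
Numerator = 0.0 + 10.19·2.9·cos²18.7°·tan35.3° = 0.0 + 10.19·2.9·0.8972·0.7080 = 18.773 kPa
Denominator = 20.0·2.9·sin18.7°·cos18.7° = 20.0·2.9·0.3206·0.9472 = 17.614 kPa
FS = 18.773 / 17.614 = 1.066

FS = 1.07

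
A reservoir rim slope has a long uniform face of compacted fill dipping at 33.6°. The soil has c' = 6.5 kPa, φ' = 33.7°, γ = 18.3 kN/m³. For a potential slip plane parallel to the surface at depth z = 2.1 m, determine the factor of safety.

FS = 1.37

For an infinite slope with a slip plane parallel to the surface (no pore pressure): FS = [c' + γz cos²β tanφ'] / [γz sinβ cosβ].
γz = 18.3·2.1 = 38.43 kN/m²
Numerator = 6.5 + 38.43·cos²33.6°·tan33.7° = 6.5 + 38.43·0.6938·0.6669 = 24.281 kPa
Denominator = 38.43·sin33.6°·cos33.6° = 38.43·0.5534·0.8329 = 17.714 kPa
FS = 24.281 / 17.714 = 1.371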